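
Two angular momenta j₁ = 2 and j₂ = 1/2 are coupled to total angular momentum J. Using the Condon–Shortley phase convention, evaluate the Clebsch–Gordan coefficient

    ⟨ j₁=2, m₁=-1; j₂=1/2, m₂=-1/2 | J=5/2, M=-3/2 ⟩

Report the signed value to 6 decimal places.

+√(4/5) ≈ +0.894427

√[6·0!4!1!/6! · 1!3!0!1!1!4!] = √(144/5)
  +(−1)^0/∏(0,0,3,0,1,1)! = 1/6  (running 1/6)
⟨..|..⟩ = √(144/5)·(1/6) = +0.894427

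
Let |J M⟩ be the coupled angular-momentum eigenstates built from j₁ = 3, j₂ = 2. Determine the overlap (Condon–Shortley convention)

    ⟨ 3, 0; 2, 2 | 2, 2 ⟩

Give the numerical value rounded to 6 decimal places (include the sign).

−√(1/14) ≈ -0.267261

j₁+j₂−J=3  J+j₁−j₂=3  J−j₁+j₂=1  j₁+j₂+J+1=8
(j₁±m₁, j₂±m₂, J±M) = (3,3,4,0,4,0)
P² = 648/7
sum k=3..3:
  [3] −1/36 = -1/36
S = -1/36
C² = P²·S² = 1/14 ; C = -0.267261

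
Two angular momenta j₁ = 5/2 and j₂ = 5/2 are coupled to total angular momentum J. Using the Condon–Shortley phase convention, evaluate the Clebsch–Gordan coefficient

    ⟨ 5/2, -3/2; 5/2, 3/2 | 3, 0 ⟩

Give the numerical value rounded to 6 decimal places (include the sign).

√[7·2!3!3!/9! · 1!4!4!1!3!3!] = √(144/5)
  +(−1)^1/∏(1,1,3,3,0,0)! = -1/36  (running -1/36)
  +(−1)^2/∏(2,0,2,2,1,1)! = 1/8  (running 7/72)
⟨..|..⟩ = √(144/5)·(7/72) = +0.521749

+0.521749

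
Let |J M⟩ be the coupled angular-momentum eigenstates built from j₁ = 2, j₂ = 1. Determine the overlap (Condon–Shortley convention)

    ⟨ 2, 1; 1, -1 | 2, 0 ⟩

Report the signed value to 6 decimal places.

triangle: 1!×3!×1!/6! = 6/720
(j±m)!: 3!×1!×0!×2!×2!×2! = 48
prefactor² = (2J+1)×Δ×N² = 2
  k=0: +1/(0!×1!×1!×0!×2!×1!) = 1/2
Σ = 1/2  ⇒  CG² = 2×1/2² = 1/2
CG = +√(1/2) = +0.707107

+0.707107  (= +√(1/2))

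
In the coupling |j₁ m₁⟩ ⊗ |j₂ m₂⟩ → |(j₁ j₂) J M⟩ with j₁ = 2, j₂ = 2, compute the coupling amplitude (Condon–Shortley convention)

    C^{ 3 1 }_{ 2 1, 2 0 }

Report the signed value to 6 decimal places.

triangle: 1!×3!×3!/8! = 36/40320
(j±m)!: 3!×1!×2!×2!×4!×2! = 1152
prefactor² = (2J+1)×Δ×N² = 36/5
  k=0: +1/(0!×1!×1!×2!×2!×1!) = 1/4
  k=1: −1/(1!×0!×0!×1!×3!×2!) = -1/12
Σ = 1/6  ⇒  CG² = 36/5×1/6² = 1/5
CG = +√(1/5) = +0.447214

+√(1/5) = +0.447214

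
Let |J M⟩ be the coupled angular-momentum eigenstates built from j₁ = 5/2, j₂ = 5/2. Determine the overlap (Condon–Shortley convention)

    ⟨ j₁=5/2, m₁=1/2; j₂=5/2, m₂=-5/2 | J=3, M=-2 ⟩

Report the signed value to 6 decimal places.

triangle: 2!*3!*3!/9! = 72/362880
(j±m)!: 3!*2!*0!*5!*1!*5! = 172800
prefactor² = (2J+1)*Δ*N² = 240
  k=0: +1/(0!*2!*2!*0!*1!*3!) = 1/24
Σ = 1/24  ⇒  CG² = 240*1/24² = 5/12
CG = +√(5/12) = +0.645497

+0.645497  (= +√(5/12))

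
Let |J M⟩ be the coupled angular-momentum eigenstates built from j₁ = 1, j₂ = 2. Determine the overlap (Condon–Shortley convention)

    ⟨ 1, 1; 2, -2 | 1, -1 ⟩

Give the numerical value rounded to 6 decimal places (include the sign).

+√(3/5) ≈ +0.774597

√[3·2!0!2!/5! · 2!0!0!4!0!2!] = √(48/5)
  +(−1)^0/∏(0,2,0,0,0,2)! = 1/4  (running 1/4)
⟨..|..⟩ = √(48/5)·(1/4) = +0.774597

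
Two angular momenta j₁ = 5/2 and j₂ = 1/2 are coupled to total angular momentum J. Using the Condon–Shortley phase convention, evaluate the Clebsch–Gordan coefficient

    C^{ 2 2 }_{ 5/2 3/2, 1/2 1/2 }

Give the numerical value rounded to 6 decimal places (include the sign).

√[5·1!4!0!/6! · 4!1!1!0!4!0!] = √(96)
  +(−1)^1/∏(1,0,0,0,4,0)! = -1/24  (running -1/24)
⟨..|..⟩ = √(96)·(-1/24) = -0.408248

−√(1/6) = -0.408248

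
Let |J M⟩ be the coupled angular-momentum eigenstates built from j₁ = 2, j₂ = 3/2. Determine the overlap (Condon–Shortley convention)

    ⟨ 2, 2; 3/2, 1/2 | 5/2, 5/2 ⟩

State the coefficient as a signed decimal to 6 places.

j₁+j₂−J=1  J+j₁−j₂=3  J−j₁+j₂=2  j₁+j₂+J+1=7
(j₁±m₁, j₂±m₂, J±M) = (4,0,2,1,5,0)
P² = 576/7
sum k=0..0:
  [0] +1/12 = 1/12
S = 1/12
C² = P²·S² = 4/7 ; C = +0.755929

+0.755929  (= +√(4/7))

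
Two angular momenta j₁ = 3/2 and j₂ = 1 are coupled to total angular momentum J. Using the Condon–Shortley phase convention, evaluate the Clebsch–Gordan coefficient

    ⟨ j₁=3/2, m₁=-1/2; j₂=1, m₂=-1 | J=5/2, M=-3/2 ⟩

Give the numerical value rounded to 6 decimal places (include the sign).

+0.774597

triangle: 0!*3!*2!/6! = 12/720
(j±m)!: 1!*2!*0!*2!*1!*4! = 96
prefactor² = (2J+1)*Δ*N² = 48/5
  k=0: +1/(0!*0!*2!*0!*1!*2!) = 1/4
Σ = 1/4  ⇒  CG² = 48/5*1/4² = 3/5
CG = +√(3/5) = +0.774597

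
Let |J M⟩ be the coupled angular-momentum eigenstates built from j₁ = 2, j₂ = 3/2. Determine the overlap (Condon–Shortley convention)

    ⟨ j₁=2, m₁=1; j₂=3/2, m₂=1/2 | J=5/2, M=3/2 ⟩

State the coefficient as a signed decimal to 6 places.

j₁+j₂−J=1  J+j₁−j₂=3  J−j₁+j₂=2  j₁+j₂+J+1=7
(j₁±m₁, j₂±m₂, J±M) = (3,1,2,1,4,1)
P² = 144/35
sum k=0..1:
  [0] +1/4 = 1/4
  [1] −1/6 = -1/6
S = 1/12
C² = P²·S² = 1/35 ; C = +0.169031

+√(1/35) = +0.169031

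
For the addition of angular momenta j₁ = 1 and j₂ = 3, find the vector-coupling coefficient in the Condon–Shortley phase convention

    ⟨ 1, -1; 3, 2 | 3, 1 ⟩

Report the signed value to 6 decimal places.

-0.645497

j₁+j₂−J=1  J+j₁−j₂=1  J−j₁+j₂=5  j₁+j₂+J+1=8
(j₁±m₁, j₂±m₂, J±M) = (0,2,5,1,4,2)
P² = 240
sum k=1..1:
  [1] −1/24 = -1/24
S = -1/24
C² = P²·S² = 5/12 ; C = -0.645497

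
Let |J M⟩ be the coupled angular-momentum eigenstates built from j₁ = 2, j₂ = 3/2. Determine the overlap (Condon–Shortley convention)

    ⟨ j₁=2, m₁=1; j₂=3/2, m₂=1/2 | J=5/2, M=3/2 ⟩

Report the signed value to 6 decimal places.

j₁+j₂−J=1  J+j₁−j₂=3  J−j₁+j₂=2  j₁+j₂+J+1=7
(j₁±m₁, j₂±m₂, J±M) = (3,1,2,1,4,1)
P² = 144/35
sum k=0..1:
  [0] +1/4 = 1/4
  [1] −1/6 = -1/6
S = 1/12
C² = P²·S² = 1/35 ; C = +0.169031

+0.169031  (= +√(1/35))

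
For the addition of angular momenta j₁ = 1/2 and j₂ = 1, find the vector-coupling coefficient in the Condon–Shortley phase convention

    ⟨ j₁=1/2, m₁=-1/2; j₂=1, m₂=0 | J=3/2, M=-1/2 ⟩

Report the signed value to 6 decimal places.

√[4·0!1!2!/4! · 0!1!1!1!1!2!] = √(2/3)
  +(−1)^0/∏(0,0,1,1,0,1)! = 1  (running 1)
⟨..|..⟩ = √(2/3)·(1) = +0.816497

+√(2/3) = +0.816497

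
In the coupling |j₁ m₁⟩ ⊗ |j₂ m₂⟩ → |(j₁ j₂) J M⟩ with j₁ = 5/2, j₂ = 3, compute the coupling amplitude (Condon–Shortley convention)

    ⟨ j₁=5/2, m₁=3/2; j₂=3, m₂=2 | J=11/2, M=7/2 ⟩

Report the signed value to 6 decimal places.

triangle: 0!·5!·6!/12! = 86400/479001600
(j±m)!: 4!·1!·5!·1!·9!·2! = 2090188800
prefactor² = (2J+1)·Δ·N² = 49766400/11
  k=0: +1/(0!·0!·1!·5!·4!·1!) = 1/2880
Σ = 1/2880  ⇒  CG² = 49766400/11·1/2880² = 6/11
CG = +√(6/11) = +0.738549

+√(6/11) = +0.738549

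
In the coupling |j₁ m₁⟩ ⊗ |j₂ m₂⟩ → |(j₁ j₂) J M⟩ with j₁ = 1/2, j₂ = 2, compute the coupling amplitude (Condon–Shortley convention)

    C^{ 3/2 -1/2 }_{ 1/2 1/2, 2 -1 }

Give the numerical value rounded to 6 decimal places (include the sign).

triangle: 1!*0!*3!/5! = 6/120
(j±m)!: 1!*0!*1!*3!*1!*2! = 12
prefactor² = (2J+1)*Δ*N² = 12/5
  k=0: +1/(0!*1!*0!*1!*0!*2!) = 1/2
Σ = 1/2  ⇒  CG² = 12/5*1/2² = 3/5
CG = +√(3/5) = +0.774597

+√(3/5) = +0.774597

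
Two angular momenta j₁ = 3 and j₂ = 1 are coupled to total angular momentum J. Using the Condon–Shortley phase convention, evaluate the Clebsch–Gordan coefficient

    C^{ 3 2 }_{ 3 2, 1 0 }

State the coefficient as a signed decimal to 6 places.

√[7·1!5!1!/8! · 5!1!1!1!5!1!] = √(300)
  +(−1)^0/∏(0,1,1,1,4,0)! = 1/24  (running 1/24)
  +(−1)^1/∏(1,0,0,0,5,1)! = -1/120  (running 1/30)
⟨..|..⟩ = √(300)·(1/30) = +0.577350

+√(1/3) = +0.577350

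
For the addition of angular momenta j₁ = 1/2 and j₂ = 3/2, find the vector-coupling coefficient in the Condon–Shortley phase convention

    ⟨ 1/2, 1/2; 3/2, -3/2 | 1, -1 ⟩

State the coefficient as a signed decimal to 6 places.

triangle: 1!·0!·2!/4! = 2/24
(j±m)!: 1!·0!·0!·3!·0!·2! = 12
prefactor² = (2J+1)·Δ·N² = 3
  k=0: +1/(0!·1!·0!·0!·0!·2!) = 1/2
Σ = 1/2  ⇒  CG² = 3·1/2² = 3/4
CG = +√(3/4) = +0.866025

+0.866025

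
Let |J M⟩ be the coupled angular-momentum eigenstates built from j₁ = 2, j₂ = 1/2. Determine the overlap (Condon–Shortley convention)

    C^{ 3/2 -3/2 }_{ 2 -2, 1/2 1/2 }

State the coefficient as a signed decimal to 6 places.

triangle: 1!*3!*0!/5! = 6/120
(j±m)!: 0!*4!*1!*0!*0!*3! = 144
prefactor² = (2J+1)*Δ*N² = 144/5
  k=1: −1/(1!*0!*3!*0!*0!*0!) = -1/6
Σ = -1/6  ⇒  CG² = 144/5*(-1/6)² = 4/5
CG = −√(4/5) = -0.894427

-0.894427  (= −√(4/5))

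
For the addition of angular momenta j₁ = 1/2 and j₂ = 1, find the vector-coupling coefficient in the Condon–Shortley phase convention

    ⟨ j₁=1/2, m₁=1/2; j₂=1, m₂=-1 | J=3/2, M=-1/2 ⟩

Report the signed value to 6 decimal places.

triangle: 0!×1!×2!/4! = 2/24
(j±m)!: 1!×0!×0!×2!×1!×2! = 4
prefactor² = (2J+1)×Δ×N² = 4/3
  k=0: +1/(0!×0!×0!×0!×1!×2!) = 1/2
Σ = 1/2  ⇒  CG² = 4/3×1/2² = 1/3
CG = +√(1/3) = +0.577350

+0.577350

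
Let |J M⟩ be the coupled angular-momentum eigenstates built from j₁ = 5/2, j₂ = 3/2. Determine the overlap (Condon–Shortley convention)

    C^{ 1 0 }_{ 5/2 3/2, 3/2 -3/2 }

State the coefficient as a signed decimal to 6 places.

+√(1/5) ≈ +0.447214

triangle: 3!*2!*0!/6! = 12/720
(j±m)!: 4!*1!*0!*3!*1!*1! = 144
prefactor² = (2J+1)*Δ*N² = 36/5
  k=0: +1/(0!*3!*1!*0!*1!*0!) = 1/6
Σ = 1/6  ⇒  CG² = 36/5*1/6² = 1/5
CG = +√(1/5) = +0.447214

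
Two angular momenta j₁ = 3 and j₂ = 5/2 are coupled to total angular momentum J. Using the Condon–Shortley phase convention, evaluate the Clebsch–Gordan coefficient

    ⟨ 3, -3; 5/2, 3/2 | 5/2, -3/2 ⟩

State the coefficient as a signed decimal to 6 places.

j₁+j₂−J=3  J+j₁−j₂=3  J−j₁+j₂=2  j₁+j₂+J+1=9
(j₁±m₁, j₂±m₂, J±M) = (0,6,4,1,1,4)
P² = 3456/7
sum k=3..3:
  [3] −1/36 = -1/36
S = -1/36
C² = P²·S² = 8/21 ; C = -0.617213

-0.617213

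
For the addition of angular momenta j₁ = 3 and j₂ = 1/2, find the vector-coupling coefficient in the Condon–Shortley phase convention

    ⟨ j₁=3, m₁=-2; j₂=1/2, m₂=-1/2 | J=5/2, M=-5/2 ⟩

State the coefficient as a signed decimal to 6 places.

+√(1/7) = +0.377964

j₁+j₂−J=1  J+j₁−j₂=5  J−j₁+j₂=0  j₁+j₂+J+1=7
(j₁±m₁, j₂±m₂, J±M) = (1,5,0,1,0,5)
P² = 14400/7
sum k=0..0:
  [0] +1/120 = 1/120
S = 1/120
C² = P²·S² = 1/7 ; C = +0.377964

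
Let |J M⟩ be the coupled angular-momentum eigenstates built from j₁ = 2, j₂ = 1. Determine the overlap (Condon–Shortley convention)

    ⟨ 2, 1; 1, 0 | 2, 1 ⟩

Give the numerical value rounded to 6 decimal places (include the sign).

√[5·1!3!1!/6! · 3!1!1!1!3!1!] = √(3/2)
  +(−1)^0/∏(0,1,1,1,2,0)! = 1/2  (running 1/2)
  +(−1)^1/∏(1,0,0,0,3,1)! = -1/6  (running 1/3)
⟨..|..⟩ = √(3/2)·(1/3) = +0.408248

+√(1/6) = +0.408248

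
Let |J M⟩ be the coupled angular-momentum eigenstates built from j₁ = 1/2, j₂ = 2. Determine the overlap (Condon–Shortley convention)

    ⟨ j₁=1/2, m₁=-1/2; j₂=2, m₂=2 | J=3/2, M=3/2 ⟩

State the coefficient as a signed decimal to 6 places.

triangle: 1!×0!×3!/5! = 6/120
(j±m)!: 0!×1!×4!×0!×3!×0! = 144
prefactor² = (2J+1)×Δ×N² = 144/5
  k=1: −1/(1!×0!×0!×3!×0!×0!) = -1/6
Σ = -1/6  ⇒  CG² = 144/5×(-1/6)² = 4/5
CG = −√(4/5) = -0.894427

−√(4/5) ≈ -0.894427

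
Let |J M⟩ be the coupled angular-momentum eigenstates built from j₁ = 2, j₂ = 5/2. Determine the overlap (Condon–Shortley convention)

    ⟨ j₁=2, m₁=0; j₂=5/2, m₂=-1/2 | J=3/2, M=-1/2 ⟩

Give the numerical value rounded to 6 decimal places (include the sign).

j₁+j₂−J=3  J+j₁−j₂=1  J−j₁+j₂=2  j₁+j₂+J+1=7
(j₁±m₁, j₂±m₂, J±M) = (2,2,2,3,1,2)
P² = 32/35
sum k=1..2:
  [1] −1/2 = -1/2
  [2] +1/4 = 1/4
S = -1/4
C² = P²·S² = 2/35 ; C = -0.239046

−√(2/35) = -0.239046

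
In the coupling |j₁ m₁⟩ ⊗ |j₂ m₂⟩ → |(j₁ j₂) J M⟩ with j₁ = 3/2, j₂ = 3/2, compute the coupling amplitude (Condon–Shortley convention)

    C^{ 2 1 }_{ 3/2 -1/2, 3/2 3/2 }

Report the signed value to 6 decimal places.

√[5·1!2!2!/6! · 1!2!3!0!3!1!] = √(2)
  +(−1)^1/∏(1,0,1,2,1,0)! = -1/2  (running -1/2)
⟨..|..⟩ = √(2)·(-1/2) = -0.707107

-0.707107  (= −√(1/2))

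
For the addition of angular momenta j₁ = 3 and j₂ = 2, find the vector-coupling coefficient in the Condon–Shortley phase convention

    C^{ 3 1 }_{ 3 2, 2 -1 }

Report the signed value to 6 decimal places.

√[7·2!4!2!/9! · 5!1!1!3!4!2!] = √(64)
  +(−1)^0/∏(0,2,1,1,3,1)! = 1/12  (running 1/12)
  +(−1)^1/∏(1,1,0,0,4,2)! = -1/48  (running 1/16)
⟨..|..⟩ = √(64)·(1/16) = +0.500000

+0.500000  (= +√(1/4))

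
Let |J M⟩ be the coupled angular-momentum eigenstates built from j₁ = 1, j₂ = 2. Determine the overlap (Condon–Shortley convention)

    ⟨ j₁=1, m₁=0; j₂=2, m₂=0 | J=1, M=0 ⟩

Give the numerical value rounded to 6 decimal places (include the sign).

j₁+j₂−J=2  J+j₁−j₂=0  J−j₁+j₂=2  j₁+j₂+J+1=5
(j₁±m₁, j₂±m₂, J±M) = (1,1,2,2,1,1)
P² = 2/5
sum k=1..1:
  [1] −1/1 = -1
S = -1
C² = P²·S² = 2/5 ; C = -0.632456

-0.632456  (= −√(2/5))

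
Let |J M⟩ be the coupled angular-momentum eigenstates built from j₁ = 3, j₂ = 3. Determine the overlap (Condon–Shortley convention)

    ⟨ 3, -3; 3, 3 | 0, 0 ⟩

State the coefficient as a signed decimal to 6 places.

+√(1/7) = +0.377964

√[1·6!0!0!/7! · 0!6!6!0!0!0!] = √(518400/7)
  +(−1)^6/∏(6,0,0,0,0,0)! = 1/720  (running 1/720)
⟨..|..⟩ = √(518400/7)·(1/720) = +0.377964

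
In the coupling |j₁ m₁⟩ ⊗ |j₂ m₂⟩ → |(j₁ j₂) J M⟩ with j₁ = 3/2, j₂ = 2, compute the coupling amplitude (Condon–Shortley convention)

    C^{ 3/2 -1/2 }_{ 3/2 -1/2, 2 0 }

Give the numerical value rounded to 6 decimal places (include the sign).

−√(1/5) = -0.447214

j₁+j₂−J=2  J+j₁−j₂=1  J−j₁+j₂=2  j₁+j₂+J+1=6
(j₁±m₁, j₂±m₂, J±M) = (1,2,2,2,1,2)
P² = 16/45
sum k=1..2:
  [1] −1/1 = -1
  [2] +1/4 = 1/4
S = -3/4
C² = P²·S² = 1/5 ; C = -0.447214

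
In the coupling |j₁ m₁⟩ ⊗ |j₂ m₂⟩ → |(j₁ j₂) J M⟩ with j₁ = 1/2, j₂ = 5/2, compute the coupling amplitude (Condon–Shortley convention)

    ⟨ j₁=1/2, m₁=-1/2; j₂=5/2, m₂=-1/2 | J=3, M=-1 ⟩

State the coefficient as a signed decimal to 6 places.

j₁+j₂−J=0  J+j₁−j₂=1  J−j₁+j₂=5  j₁+j₂+J+1=7
(j₁±m₁, j₂±m₂, J±M) = (0,1,2,3,2,4)
P² = 96
sum k=0..0:
  [0] +1/12 = 1/12
S = 1/12
C² = P²·S² = 2/3 ; C = +0.816497

+√(2/3) ≈ +0.816497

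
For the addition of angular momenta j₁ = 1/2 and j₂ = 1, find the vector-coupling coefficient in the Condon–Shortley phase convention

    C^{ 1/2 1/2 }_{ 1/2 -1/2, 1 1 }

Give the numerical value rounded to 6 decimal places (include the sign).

triangle: 1!*0!*1!/3! = 1/6
(j±m)!: 0!*1!*2!*0!*1!*0! = 2
prefactor² = (2J+1)*Δ*N² = 2/3
  k=1: −1/(1!*0!*0!*1!*0!*0!) = -1
Σ = -1  ⇒  CG² = 2/3*(-1)² = 2/3
CG = −√(2/3) = -0.816497

−√(2/3) ≈ -0.816497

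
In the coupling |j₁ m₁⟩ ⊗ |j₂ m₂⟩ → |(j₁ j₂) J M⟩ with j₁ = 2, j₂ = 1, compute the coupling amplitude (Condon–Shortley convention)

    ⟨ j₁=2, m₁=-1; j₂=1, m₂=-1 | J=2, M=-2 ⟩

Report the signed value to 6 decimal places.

+0.577350  (= +√(1/3))

j₁+j₂−J=1  J+j₁−j₂=3  J−j₁+j₂=1  j₁+j₂+J+1=6
(j₁±m₁, j₂±m₂, J±M) = (1,3,0,2,0,4)
P² = 12
sum k=0..0:
  [0] +1/6 = 1/6
S = 1/6
C² = P²·S² = 1/3 ; C = +0.577350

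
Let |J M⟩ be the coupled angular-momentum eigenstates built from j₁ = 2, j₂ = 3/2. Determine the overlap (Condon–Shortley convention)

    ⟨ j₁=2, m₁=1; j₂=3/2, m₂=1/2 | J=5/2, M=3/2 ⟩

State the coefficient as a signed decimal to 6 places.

j₁+j₂−J=1  J+j₁−j₂=3  J−j₁+j₂=2  j₁+j₂+J+1=7
(j₁±m₁, j₂±m₂, J±M) = (3,1,2,1,4,1)
P² = 144/35
sum k=0..1:
  [0] +1/4 = 1/4
  [1] −1/6 = -1/6
S = 1/12
C² = P²·S² = 1/35 ; C = +0.169031

+0.169031  (= +√(1/35))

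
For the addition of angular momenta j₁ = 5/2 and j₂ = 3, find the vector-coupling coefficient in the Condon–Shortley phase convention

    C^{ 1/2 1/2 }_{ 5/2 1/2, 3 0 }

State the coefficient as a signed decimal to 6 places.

triangle: 5!·0!·1!/7! = 120/5040
(j±m)!: 3!·2!·3!·3!·1!·0! = 432
prefactor² = (2J+1)·Δ·N² = 144/7
  k=2: +1/(2!·3!·0!·1!·0!·0!) = 1/12
Σ = 1/12  ⇒  CG² = 144/7·1/12² = 1/7
CG = +√(1/7) = +0.377964

+√(1/7) = +0.377964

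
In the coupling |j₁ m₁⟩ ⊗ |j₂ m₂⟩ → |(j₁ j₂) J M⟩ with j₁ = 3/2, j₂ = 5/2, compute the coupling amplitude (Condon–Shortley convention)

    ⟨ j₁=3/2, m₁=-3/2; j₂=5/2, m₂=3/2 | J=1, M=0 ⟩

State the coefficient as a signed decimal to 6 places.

√[3·3!0!2!/6! · 0!3!4!1!1!1!] = √(36/5)
  +(−1)^3/∏(3,0,0,1,0,1)! = -1/6  (running -1/6)
⟨..|..⟩ = √(36/5)·(-1/6) = -0.447214

−√(1/5) = -0.447214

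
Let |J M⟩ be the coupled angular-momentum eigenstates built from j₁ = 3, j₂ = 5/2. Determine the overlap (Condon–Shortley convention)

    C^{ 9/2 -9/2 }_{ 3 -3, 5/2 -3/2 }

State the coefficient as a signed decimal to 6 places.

-0.738549  (= −√(6/11))

√[10·1!5!4!/11! · 0!6!1!4!0!9!] = √(49766400/11)
  +(−1)^1/∏(1,0,5,0,0,4)! = -1/2880  (running -1/2880)
⟨..|..⟩ = √(49766400/11)·(-1/2880) = -0.738549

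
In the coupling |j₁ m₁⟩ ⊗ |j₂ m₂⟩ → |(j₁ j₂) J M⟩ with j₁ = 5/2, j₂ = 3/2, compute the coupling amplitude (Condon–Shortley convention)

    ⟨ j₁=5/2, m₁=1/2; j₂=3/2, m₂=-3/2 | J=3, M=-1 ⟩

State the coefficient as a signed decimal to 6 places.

j₁+j₂−J=1  J+j₁−j₂=4  J−j₁+j₂=2  j₁+j₂+J+1=8
(j₁±m₁, j₂±m₂, J±M) = (3,2,0,3,2,4)
P² = 144/5
sum k=0..0:
  [0] +1/8 = 1/8
S = 1/8
C² = P²·S² = 9/20 ; C = +0.670820

+√(9/20) = +0.670820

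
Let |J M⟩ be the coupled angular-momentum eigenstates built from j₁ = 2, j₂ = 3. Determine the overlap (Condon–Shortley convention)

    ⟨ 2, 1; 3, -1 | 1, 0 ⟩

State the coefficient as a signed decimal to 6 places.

-0.478091

j₁+j₂−J=4  J+j₁−j₂=0  J−j₁+j₂=2  j₁+j₂+J+1=7
(j₁±m₁, j₂±m₂, J±M) = (3,1,2,4,1,1)
P² = 288/35
sum k=1..1:
  [1] −1/6 = -1/6
S = -1/6
C² = P²·S² = 8/35 ; C = -0.478091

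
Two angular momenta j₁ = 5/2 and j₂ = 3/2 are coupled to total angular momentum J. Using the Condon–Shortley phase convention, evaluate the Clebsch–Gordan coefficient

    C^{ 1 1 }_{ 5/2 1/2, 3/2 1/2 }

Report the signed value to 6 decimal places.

+0.387298  (= +√(3/20))

j₁+j₂−J=3  J+j₁−j₂=2  J−j₁+j₂=0  j₁+j₂+J+1=6
(j₁±m₁, j₂±m₂, J±M) = (3,2,2,1,2,0)
P² = 12/5
sum k=2..2:
  [2] +1/4 = 1/4
S = 1/4
C² = P²·S² = 3/20 ; C = +0.387298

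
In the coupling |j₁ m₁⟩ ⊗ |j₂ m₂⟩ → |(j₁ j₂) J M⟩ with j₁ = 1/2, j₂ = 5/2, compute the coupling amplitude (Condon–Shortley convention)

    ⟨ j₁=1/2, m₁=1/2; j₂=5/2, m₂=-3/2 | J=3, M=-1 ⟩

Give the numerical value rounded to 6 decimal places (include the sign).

√[7·0!1!5!/7! · 1!0!1!4!2!4!] = √(192)
  +(−1)^0/∏(0,0,0,1,1,4)! = 1/24  (running 1/24)
⟨..|..⟩ = √(192)·(1/24) = +0.577350

+0.577350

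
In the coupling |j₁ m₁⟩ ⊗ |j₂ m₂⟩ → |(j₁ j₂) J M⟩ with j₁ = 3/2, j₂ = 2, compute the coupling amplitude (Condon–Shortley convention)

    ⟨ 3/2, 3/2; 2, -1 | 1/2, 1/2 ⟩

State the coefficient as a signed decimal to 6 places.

√[2·3!0!1!/5! · 3!0!1!3!1!0!] = √(18/5)
  +(−1)^0/∏(0,3,0,1,0,0)! = 1/6  (running 1/6)
⟨..|..⟩ = √(18/5)·(1/6) = +0.316228

+0.316228  (= +√(1/10))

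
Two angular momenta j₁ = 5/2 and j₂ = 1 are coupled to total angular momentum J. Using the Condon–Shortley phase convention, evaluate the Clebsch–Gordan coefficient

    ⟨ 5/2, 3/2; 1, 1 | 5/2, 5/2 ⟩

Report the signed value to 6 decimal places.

-0.534522  (= −√(2/7))

triangle: 1!·4!·1!/7! = 24/5040
(j±m)!: 4!·1!·2!·0!·5!·0! = 5760
prefactor² = (2J+1)·Δ·N² = 1152/7
  k=1: −1/(1!·0!·0!·1!·4!·0!) = -1/24
Σ = -1/24  ⇒  CG² = 1152/7·(-1/24)² = 2/7
CG = −√(2/7) = -0.534522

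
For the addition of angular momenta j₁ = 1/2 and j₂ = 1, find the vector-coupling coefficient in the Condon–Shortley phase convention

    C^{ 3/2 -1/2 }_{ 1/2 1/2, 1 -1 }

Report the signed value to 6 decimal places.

+0.577350

triangle: 0!×1!×2!/4! = 2/24
(j±m)!: 1!×0!×0!×2!×1!×2! = 4
prefactor² = (2J+1)×Δ×N² = 4/3
  k=0: +1/(0!×0!×0!×0!×1!×2!) = 1/2
Σ = 1/2  ⇒  CG² = 4/3×1/2² = 1/3
CG = +√(1/3) = +0.577350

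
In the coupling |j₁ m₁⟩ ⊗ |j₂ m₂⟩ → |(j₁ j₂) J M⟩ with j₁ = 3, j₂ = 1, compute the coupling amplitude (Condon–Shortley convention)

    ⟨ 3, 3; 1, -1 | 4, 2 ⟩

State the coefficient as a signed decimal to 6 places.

√[9·0!6!2!/9! · 6!0!0!2!6!2!] = √(518400/7)
  +(−1)^0/∏(0,0,0,0,6,2)! = 1/1440  (running 1/1440)
⟨..|..⟩ = √(518400/7)·(1/1440) = +0.188982

+0.188982  (= +√(1/28))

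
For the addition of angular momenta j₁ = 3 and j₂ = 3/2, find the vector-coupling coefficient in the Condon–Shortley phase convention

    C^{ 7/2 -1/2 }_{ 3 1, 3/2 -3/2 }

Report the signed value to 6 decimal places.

triangle: 1!*5!*2!/9! = 240/362880
(j±m)!: 4!*2!*0!*3!*3!*4! = 41472
prefactor² = (2J+1)*Δ*N² = 1536/7
  k=0: +1/(0!*1!*2!*0!*3!*2!) = 1/24
Σ = 1/24  ⇒  CG² = 1536/7*1/24² = 8/21
CG = +√(8/21) = +0.617213

+0.617213  (= +√(8/21))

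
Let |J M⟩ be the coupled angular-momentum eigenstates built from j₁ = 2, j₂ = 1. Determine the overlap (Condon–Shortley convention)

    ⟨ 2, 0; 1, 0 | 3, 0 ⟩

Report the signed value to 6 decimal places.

+0.774597  (= +√(3/5))

√[7·0!4!2!/7! · 2!2!1!1!3!3!] = √(48/5)
  +(−1)^0/∏(0,0,2,1,2,1)! = 1/4  (running 1/4)
⟨..|..⟩ = √(48/5)·(1/4) = +0.774597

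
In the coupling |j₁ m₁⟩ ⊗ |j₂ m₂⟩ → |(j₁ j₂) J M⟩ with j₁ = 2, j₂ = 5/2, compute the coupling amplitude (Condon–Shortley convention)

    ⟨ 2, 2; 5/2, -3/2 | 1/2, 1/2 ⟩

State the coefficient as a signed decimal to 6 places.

+0.258199

j₁+j₂−J=4  J+j₁−j₂=0  J−j₁+j₂=1  j₁+j₂+J+1=6
(j₁±m₁, j₂±m₂, J±M) = (4,0,1,4,1,0)
P² = 192/5
sum k=0..0:
  [0] +1/24 = 1/24
S = 1/24
C² = P²·S² = 1/15 ; C = +0.258199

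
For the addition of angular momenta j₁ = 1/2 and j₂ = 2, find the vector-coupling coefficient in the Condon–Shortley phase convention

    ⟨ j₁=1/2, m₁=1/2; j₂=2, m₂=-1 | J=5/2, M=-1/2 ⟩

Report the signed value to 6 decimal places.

j₁+j₂−J=0  J+j₁−j₂=1  J−j₁+j₂=4  j₁+j₂+J+1=6
(j₁±m₁, j₂±m₂, J±M) = (1,0,1,3,2,3)
P² = 72/5
sum k=0..0:
  [0] +1/6 = 1/6
S = 1/6
C² = P²·S² = 2/5 ; C = +0.632456

+√(2/5) ≈ +0.632456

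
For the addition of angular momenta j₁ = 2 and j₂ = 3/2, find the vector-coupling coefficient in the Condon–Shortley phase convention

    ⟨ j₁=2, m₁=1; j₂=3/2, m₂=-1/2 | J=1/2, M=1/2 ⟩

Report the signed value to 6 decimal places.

√[2·3!1!0!/5! · 3!1!1!2!1!0!] = √(6/5)
  +(−1)^1/∏(1,2,0,0,1,0)! = -1/2  (running -1/2)
⟨..|..⟩ = √(6/5)·(-1/2) = -0.547723

-0.547723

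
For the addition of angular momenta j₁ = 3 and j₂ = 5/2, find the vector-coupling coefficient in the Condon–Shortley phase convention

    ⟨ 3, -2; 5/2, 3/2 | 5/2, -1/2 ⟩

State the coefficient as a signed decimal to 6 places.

j₁+j₂−J=3  J+j₁−j₂=3  J−j₁+j₂=2  j₁+j₂+J+1=9
(j₁±m₁, j₂±m₂, J±M) = (1,5,4,1,2,3)
P² = 288/7
sum k=2..3:
  [2] +1/24 = 1/24
  [3] −1/12 = -1/12
S = -1/24
C² = P²·S² = 1/14 ; C = -0.267261

-0.267261  (= −√(1/14))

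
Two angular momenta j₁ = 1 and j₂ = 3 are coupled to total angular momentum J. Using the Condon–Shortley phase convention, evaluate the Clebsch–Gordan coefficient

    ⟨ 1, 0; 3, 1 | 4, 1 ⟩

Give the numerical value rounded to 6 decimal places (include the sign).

+0.731925  (= +√(15/28))

triangle: 0!·2!·6!/9! = 1440/362880
(j±m)!: 1!·1!·4!·2!·5!·3! = 34560
prefactor² = (2J+1)·Δ·N² = 8640/7
  k=0: +1/(0!·0!·1!·4!·1!·2!) = 1/48
Σ = 1/48  ⇒  CG² = 8640/7·1/48² = 15/28
CG = +√(15/28) = +0.731925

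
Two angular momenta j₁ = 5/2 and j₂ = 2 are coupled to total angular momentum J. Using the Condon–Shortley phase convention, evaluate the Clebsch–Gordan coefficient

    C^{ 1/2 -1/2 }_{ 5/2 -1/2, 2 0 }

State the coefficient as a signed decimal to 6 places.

+0.447214

triangle: 4!·1!·0!/6! = 24/720
(j±m)!: 2!·3!·2!·2!·0!·1! = 48
prefactor² = (2J+1)·Δ·N² = 16/5
  k=2: +1/(2!·2!·1!·0!·0!·0!) = 1/4
Σ = 1/4  ⇒  CG² = 16/5·1/4² = 1/5
CG = +√(1/5) = +0.447214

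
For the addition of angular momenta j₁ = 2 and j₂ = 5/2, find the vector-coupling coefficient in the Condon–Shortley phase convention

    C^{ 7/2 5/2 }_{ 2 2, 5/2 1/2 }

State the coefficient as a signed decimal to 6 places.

+0.712697  (= +√(32/63))

j₁+j₂−J=1  J+j₁−j₂=3  J−j₁+j₂=4  j₁+j₂+J+1=9
(j₁±m₁, j₂±m₂, J±M) = (4,0,3,2,6,1)
P² = 4608/7
sum k=0..0:
  [0] +1/36 = 1/36
S = 1/36
C² = P²·S² = 32/63 ; C = +0.712697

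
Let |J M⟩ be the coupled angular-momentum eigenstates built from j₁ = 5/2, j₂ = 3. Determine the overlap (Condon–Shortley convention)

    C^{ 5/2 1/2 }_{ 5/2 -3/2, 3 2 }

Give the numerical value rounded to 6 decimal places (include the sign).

-0.267261

j₁+j₂−J=3  J+j₁−j₂=2  J−j₁+j₂=3  j₁+j₂+J+1=9
(j₁±m₁, j₂±m₂, J±M) = (1,4,5,1,3,2)
P² = 288/7
sum k=2..3:
  [2] +1/24 = 1/24
  [3] −1/12 = -1/12
S = -1/24
C² = P²·S² = 1/14 ; C = -0.267261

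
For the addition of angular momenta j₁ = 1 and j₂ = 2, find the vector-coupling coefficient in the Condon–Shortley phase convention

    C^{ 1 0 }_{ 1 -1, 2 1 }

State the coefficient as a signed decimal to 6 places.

j₁+j₂−J=2  J+j₁−j₂=0  J−j₁+j₂=2  j₁+j₂+J+1=5
(j₁±m₁, j₂±m₂, J±M) = (0,2,3,1,1,1)
P² = 6/5
sum k=2..2:
  [2] +1/2 = 1/2
S = 1/2
C² = P²·S² = 3/10 ; C = +0.547723

+0.547723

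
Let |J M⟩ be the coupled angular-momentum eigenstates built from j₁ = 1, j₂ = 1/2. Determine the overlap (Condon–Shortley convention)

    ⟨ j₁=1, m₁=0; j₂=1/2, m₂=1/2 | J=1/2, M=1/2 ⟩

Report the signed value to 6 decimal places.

triangle: 1!×1!×0!/3! = 1/6
(j±m)!: 1!×1!×1!×0!×1!×0! = 1
prefactor² = (2J+1)×Δ×N² = 1/3
  k=1: −1/(1!×0!×0!×0!×1!×0!) = -1
Σ = -1  ⇒  CG² = 1/3×(-1)² = 1/3
CG = −√(1/3) = -0.577350

-0.577350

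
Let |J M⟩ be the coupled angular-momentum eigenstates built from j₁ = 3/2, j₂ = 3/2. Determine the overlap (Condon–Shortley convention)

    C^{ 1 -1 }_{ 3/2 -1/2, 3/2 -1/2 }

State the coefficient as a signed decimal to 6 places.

j₁+j₂−J=2  J+j₁−j₂=1  J−j₁+j₂=1  j₁+j₂+J+1=5
(j₁±m₁, j₂±m₂, J±M) = (1,2,1,2,0,2)
P² = 2/5
sum k=1..1:
  [1] −1/1 = -1
S = -1
C² = P²·S² = 2/5 ; C = -0.632456

-0.632456  (= −√(2/5))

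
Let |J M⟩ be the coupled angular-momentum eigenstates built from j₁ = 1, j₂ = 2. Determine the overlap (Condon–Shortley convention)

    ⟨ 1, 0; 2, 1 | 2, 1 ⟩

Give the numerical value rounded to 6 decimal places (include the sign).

j₁+j₂−J=1  J+j₁−j₂=1  J−j₁+j₂=3  j₁+j₂+J+1=6
(j₁±m₁, j₂±m₂, J±M) = (1,1,3,1,3,1)
P² = 3/2
sum k=0..1:
  [0] +1/6 = 1/6
  [1] −1/2 = -1/2
S = -1/3
C² = P²·S² = 1/6 ; C = -0.408248

-0.408248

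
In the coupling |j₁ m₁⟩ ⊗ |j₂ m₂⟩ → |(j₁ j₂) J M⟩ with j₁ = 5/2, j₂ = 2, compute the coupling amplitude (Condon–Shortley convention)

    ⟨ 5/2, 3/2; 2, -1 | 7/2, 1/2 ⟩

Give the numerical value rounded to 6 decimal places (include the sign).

+√(121/315) ≈ +0.619780

√[8·1!4!3!/9! · 4!1!1!3!4!3!] = √(2304/35)
  +(−1)^0/∏(0,1,1,1,3,2)! = 1/12  (running 1/12)
  +(−1)^1/∏(1,0,0,0,4,3)! = -1/144  (running 11/144)
⟨..|..⟩ = √(2304/35)·(11/144) = +0.619780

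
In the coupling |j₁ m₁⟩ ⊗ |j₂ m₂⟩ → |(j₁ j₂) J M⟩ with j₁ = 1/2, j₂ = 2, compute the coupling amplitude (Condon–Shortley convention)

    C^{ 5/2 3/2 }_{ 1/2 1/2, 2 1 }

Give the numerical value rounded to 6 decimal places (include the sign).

j₁+j₂−J=0  J+j₁−j₂=1  J−j₁+j₂=4  j₁+j₂+J+1=6
(j₁±m₁, j₂±m₂, J±M) = (1,0,3,1,4,1)
P² = 144/5
sum k=0..0:
  [0] +1/6 = 1/6
S = 1/6
C² = P²·S² = 4/5 ; C = +0.894427

+0.894427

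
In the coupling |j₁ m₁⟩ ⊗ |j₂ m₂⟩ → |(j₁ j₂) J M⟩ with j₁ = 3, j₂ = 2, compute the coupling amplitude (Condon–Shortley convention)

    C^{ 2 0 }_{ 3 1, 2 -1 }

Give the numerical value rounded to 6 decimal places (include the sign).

−√(1/7) = -0.377964

√[5·3!3!1!/8! · 4!2!1!3!2!2!] = √(36/7)
  +(−1)^0/∏(0,3,2,1,1,0)! = 1/12  (running 1/12)
  +(−1)^1/∏(1,2,1,0,2,1)! = -1/4  (running -1/6)
⟨..|..⟩ = √(36/7)·(-1/6) = -0.377964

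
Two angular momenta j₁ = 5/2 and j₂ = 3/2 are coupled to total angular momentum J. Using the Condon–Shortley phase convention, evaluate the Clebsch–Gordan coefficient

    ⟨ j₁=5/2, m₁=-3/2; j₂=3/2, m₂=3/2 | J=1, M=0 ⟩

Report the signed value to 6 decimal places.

√[3·3!2!0!/6! · 1!4!3!0!1!1!] = √(36/5)
  +(−1)^3/∏(3,0,1,0,1,0)! = -1/6  (running -1/6)
⟨..|..⟩ = √(36/5)·(-1/6) = -0.447214

-0.447214  (= −√(1/5))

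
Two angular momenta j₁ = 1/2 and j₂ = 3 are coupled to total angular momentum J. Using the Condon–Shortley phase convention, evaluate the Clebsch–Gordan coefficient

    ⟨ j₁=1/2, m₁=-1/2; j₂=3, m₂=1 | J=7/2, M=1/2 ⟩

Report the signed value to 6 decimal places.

+√(3/7) ≈ +0.654654

j₁+j₂−J=0  J+j₁−j₂=1  J−j₁+j₂=6  j₁+j₂+J+1=8
(j₁±m₁, j₂±m₂, J±M) = (0,1,4,2,4,3)
P² = 6912/7
sum k=0..0:
  [0] +1/48 = 1/48
S = 1/48
C² = P²·S² = 3/7 ; C = +0.654654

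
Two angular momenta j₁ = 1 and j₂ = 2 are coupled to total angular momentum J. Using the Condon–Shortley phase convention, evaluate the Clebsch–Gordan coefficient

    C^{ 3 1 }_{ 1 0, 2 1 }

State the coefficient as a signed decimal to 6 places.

+√(8/15) = +0.730297

j₁+j₂−J=0  J+j₁−j₂=2  J−j₁+j₂=4  j₁+j₂+J+1=7
(j₁±m₁, j₂±m₂, J±M) = (1,1,3,1,4,2)
P² = 96/5
sum k=0..0:
  [0] +1/6 = 1/6
S = 1/6
C² = P²·S² = 8/15 ; C = +0.730297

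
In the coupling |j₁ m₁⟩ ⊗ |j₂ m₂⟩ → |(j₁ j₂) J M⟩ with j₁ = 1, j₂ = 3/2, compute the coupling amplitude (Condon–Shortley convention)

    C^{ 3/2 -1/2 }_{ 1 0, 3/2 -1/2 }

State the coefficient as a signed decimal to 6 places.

+0.258199

j₁+j₂−J=1  J+j₁−j₂=1  J−j₁+j₂=2  j₁+j₂+J+1=5
(j₁±m₁, j₂±m₂, J±M) = (1,1,1,2,1,2)
P² = 4/15
sum k=0..1:
  [0] +1/1 = 1
  [1] −1/2 = -1/2
S = 1/2
C² = P²·S² = 1/15 ; C = +0.258199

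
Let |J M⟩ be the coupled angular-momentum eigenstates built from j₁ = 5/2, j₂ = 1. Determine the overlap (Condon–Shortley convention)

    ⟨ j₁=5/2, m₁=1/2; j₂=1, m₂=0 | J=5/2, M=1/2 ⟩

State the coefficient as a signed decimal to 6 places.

+0.169031  (= +√(1/35))

√[6·1!4!1!/7! · 3!2!1!1!3!2!] = √(144/35)
  +(−1)^0/∏(0,1,2,1,2,0)! = 1/4  (running 1/4)
  +(−1)^1/∏(1,0,1,0,3,1)! = -1/6  (running 1/12)
⟨..|..⟩ = √(144/35)·(1/12) = +0.169031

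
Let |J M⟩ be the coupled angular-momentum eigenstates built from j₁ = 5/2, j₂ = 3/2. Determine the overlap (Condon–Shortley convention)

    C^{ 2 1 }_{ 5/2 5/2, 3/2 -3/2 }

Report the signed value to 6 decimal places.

+0.597614  (= +√(5/14))

triangle: 2!·3!·1!/7! = 12/5040
(j±m)!: 5!·0!·0!·3!·3!·1! = 4320
prefactor² = (2J+1)·Δ·N² = 360/7
  k=0: +1/(0!·2!·0!·0!·3!·1!) = 1/12
Σ = 1/12  ⇒  CG² = 360/7·1/12² = 5/14
CG = +√(5/14) = +0.597614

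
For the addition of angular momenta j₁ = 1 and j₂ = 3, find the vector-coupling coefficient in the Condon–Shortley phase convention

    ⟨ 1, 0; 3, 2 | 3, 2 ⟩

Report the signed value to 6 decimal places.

−√(1/3) = -0.577350

j₁+j₂−J=1  J+j₁−j₂=1  J−j₁+j₂=5  j₁+j₂+J+1=8
(j₁±m₁, j₂±m₂, J±M) = (1,1,5,1,5,1)
P² = 300
sum k=0..1:
  [0] +1/120 = 1/120
  [1] −1/24 = -1/24
S = -1/30
C² = P²·S² = 1/3 ; C = -0.577350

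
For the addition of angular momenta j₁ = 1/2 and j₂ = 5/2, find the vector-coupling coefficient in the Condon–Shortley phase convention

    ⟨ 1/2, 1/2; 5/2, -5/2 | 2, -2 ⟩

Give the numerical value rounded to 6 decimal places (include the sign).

j₁+j₂−J=1  J+j₁−j₂=0  J−j₁+j₂=4  j₁+j₂+J+1=6
(j₁±m₁, j₂±m₂, J±M) = (1,0,0,5,0,4)
P² = 480
sum k=0..0:
  [0] +1/24 = 1/24
S = 1/24
C² = P²·S² = 5/6 ; C = +0.912871

+0.912871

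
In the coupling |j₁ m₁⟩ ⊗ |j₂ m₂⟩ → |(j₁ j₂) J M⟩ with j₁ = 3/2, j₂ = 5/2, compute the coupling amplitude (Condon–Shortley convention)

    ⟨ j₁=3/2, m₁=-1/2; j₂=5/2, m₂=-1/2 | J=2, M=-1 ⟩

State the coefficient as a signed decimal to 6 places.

√[5·2!1!3!/7! · 1!2!2!3!1!3!] = √(12/7)
  +(−1)^1/∏(1,1,1,1,0,2)! = -1/2  (running -1/2)
  +(−1)^2/∏(2,0,0,0,1,3)! = 1/12  (running -5/12)
⟨..|..⟩ = √(12/7)·(-5/12) = -0.545545

−√(25/84) = -0.545545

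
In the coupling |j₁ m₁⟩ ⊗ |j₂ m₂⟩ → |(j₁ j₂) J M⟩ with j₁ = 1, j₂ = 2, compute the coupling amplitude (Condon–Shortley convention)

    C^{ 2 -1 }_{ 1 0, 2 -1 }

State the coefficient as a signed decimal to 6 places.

+√(1/6) ≈ +0.408248

√[5·1!1!3!/6! · 1!1!1!3!1!3!] = √(3/2)
  +(−1)^0/∏(0,1,1,1,0,2)! = 1/2  (running 1/2)
  +(−1)^1/∏(1,0,0,0,1,3)! = -1/6  (running 1/3)
⟨..|..⟩ = √(3/2)·(1/3) = +0.408248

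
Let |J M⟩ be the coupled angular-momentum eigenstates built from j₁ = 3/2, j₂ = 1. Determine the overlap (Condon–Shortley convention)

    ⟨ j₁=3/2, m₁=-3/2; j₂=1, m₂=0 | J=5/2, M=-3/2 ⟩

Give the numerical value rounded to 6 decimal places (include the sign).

+√(2/5) = +0.632456

√[6·0!3!2!/6! · 0!3!1!1!1!4!] = √(72/5)
  +(−1)^0/∏(0,0,3,1,0,1)! = 1/6  (running 1/6)
⟨..|..⟩ = √(72/5)·(1/6) = +0.632456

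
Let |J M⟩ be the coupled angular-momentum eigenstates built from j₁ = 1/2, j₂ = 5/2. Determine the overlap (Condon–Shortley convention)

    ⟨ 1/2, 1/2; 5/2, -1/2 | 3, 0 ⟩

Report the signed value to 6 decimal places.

√[7·0!1!5!/7! · 1!0!2!3!3!3!] = √(72)
  +(−1)^0/∏(0,0,0,2,1,3)! = 1/12  (running 1/12)
⟨..|..⟩ = √(72)·(1/12) = +0.707107

+0.707107  (= +√(1/2))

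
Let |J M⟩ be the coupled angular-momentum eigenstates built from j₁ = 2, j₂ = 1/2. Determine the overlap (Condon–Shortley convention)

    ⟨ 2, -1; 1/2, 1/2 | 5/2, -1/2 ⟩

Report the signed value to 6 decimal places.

+√(2/5) = +0.632456

triangle: 0!·4!·1!/6! = 24/720
(j±m)!: 1!·3!·1!·0!·2!·3! = 72
prefactor² = (2J+1)·Δ·N² = 72/5
  k=0: +1/(0!·0!·3!·1!·1!·0!) = 1/6
Σ = 1/6  ⇒  CG² = 72/5·1/6² = 2/5
CG = +√(2/5) = +0.632456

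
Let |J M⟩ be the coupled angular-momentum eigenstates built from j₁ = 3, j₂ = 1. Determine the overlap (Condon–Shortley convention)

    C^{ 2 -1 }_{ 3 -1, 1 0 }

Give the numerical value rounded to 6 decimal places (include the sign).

triangle: 2!×4!×0!/7! = 48/5040
(j±m)!: 2!×4!×1!×1!×1!×3! = 288
prefactor² = (2J+1)×Δ×N² = 96/7
  k=1: −1/(1!×1!×3!×0!×1!×0!) = -1/6
Σ = -1/6  ⇒  CG² = 96/7×(-1/6)² = 8/21
CG = −√(8/21) = -0.617213

-0.617213  (= −√(8/21))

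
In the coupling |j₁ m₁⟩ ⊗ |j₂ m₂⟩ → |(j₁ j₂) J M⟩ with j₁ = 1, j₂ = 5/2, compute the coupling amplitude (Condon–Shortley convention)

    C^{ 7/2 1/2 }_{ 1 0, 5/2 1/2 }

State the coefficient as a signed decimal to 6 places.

triangle: 0!·2!·5!/8! = 240/40320
(j±m)!: 1!·1!·3!·2!·4!·3! = 1728
prefactor² = (2J+1)·Δ·N² = 576/7
  k=0: +1/(0!·0!·1!·3!·1!·2!) = 1/12
Σ = 1/12  ⇒  CG² = 576/7·1/12² = 4/7
CG = +√(4/7) = +0.755929

+√(4/7) = +0.755929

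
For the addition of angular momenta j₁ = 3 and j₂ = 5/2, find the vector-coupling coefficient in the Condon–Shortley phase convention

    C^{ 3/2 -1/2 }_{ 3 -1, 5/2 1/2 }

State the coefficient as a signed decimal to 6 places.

-0.097590

√[4·4!2!1!/8! · 2!4!3!2!1!2!] = √(192/35)
  +(−1)^2/∏(2,2,2,1,0,0)! = 1/8  (running 1/8)
  +(−1)^3/∏(3,1,1,0,1,1)! = -1/6  (running -1/24)
⟨..|..⟩ = √(192/35)·(-1/24) = -0.097590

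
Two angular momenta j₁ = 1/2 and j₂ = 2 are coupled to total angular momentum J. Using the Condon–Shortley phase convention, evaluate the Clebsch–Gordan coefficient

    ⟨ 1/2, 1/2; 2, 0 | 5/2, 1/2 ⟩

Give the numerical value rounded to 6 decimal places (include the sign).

triangle: 0!·1!·4!/6! = 24/720
(j±m)!: 1!·0!·2!·2!·3!·2! = 48
prefactor² = (2J+1)·Δ·N² = 48/5
  k=0: +1/(0!·0!·0!·2!·1!·2!) = 1/4
Σ = 1/4  ⇒  CG² = 48/5·1/4² = 3/5
CG = +√(3/5) = +0.774597

+√(3/5) = +0.774597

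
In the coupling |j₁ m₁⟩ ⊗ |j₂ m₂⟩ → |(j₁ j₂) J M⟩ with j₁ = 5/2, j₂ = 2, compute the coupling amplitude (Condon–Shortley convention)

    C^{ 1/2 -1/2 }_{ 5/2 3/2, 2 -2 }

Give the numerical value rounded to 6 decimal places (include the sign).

+0.258199  (= +√(1/15))

√[2·4!1!0!/6! · 4!1!0!4!0!1!] = √(192/5)
  +(−1)^0/∏(0,4,1,0,0,0)! = 1/24  (running 1/24)
⟨..|..⟩ = √(192/5)·(1/24) = +0.258199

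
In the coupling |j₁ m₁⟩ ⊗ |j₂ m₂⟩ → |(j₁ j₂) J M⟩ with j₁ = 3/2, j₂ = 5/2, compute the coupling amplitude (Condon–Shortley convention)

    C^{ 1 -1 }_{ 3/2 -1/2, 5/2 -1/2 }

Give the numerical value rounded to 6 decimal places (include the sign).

j₁+j₂−J=3  J+j₁−j₂=0  J−j₁+j₂=2  j₁+j₂+J+1=6
(j₁±m₁, j₂±m₂, J±M) = (1,2,2,3,0,2)
P² = 12/5
sum k=2..2:
  [2] +1/4 = 1/4
S = 1/4
C² = P²·S² = 3/20 ; C = +0.387298

+0.387298  (= +√(3/20))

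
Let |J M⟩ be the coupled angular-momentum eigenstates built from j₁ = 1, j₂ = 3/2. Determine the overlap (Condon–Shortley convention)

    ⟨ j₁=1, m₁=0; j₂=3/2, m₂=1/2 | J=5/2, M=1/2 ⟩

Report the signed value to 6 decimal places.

triangle: 0!*2!*3!/6! = 12/720
(j±m)!: 1!*1!*2!*1!*3!*2! = 24
prefactor² = (2J+1)*Δ*N² = 12/5
  k=0: +1/(0!*0!*1!*2!*1!*1!) = 1/2
Σ = 1/2  ⇒  CG² = 12/5*1/2² = 3/5
CG = +√(3/5) = +0.774597

+0.774597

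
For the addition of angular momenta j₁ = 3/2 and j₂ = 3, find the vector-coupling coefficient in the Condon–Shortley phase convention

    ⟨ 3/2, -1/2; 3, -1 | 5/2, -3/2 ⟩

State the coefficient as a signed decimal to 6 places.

√[6·2!1!4!/8! · 1!2!2!4!1!4!] = √(576/35)
  +(−1)^1/∏(1,1,1,1,0,3)! = -1/6  (running -1/6)
  +(−1)^2/∏(2,0,0,0,1,4)! = 1/48  (running -7/48)
⟨..|..⟩ = √(576/35)·(-7/48) = -0.591608

-0.591608  (= −√(7/20))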